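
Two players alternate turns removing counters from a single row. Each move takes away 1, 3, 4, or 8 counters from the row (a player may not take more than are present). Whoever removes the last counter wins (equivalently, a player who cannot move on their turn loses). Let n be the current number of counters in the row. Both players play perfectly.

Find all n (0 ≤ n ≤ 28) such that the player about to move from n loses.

Label each position W (a win for the player to move) or L (a loss). A position with no legal move is L; any other position is W exactly when some move reaches an L, and L when every move reaches a W.
n=0: no move → L
n=1: can move to 0, which is L ⇒ W
n=2: the only move is to 1(W), a W ⇒ L
n=3: can move to 2, which is L ⇒ W
n=4: can move to 0, which is L ⇒ W
n=5: can move to 2, which is L ⇒ W
n=6: can move to 2, which is L ⇒ W
n=7: moves to 6(W), 4(W), 3(W); every one is W ⇒ L
n=8: can move to 7, which is L ⇒ W
n=9: moves to 8(W), 6(W), 5(W), 1(W); every one is W ⇒ L
n=10: can move to 9, which is L ⇒ W
n=11: can move to 7, which is L ⇒ W
n=12: can move to 9, which is L ⇒ W
n=13: can move to 9, which is L ⇒ W
n=14: moves to 13(W), 11(W), 10(W), 6(W); every one is W ⇒ L
n=15: can move to 14, which is L ⇒ W
n=16: moves to 15(W), 13(W), 12(W), 8(W); every one is W ⇒ L
n=17: can move to 16, which is L ⇒ W
n=18: can move to 14, which is L ⇒ W
n=19: can move to 16, which is L ⇒ W
n=20: can move to 16, which is L ⇒ W
n=21: moves to 20(W), 18(W), 17(W), 13(W); every one is W ⇒ L
n=22: can move to 21, which is L ⇒ W
n=23: moves to 22(W), 20(W), 19(W), 15(W); every one is W ⇒ L
n=24: can move to 23, which is L ⇒ W
n=25: can move to 21, which is L ⇒ W
n=26: can move to 23, which is L ⇒ W
n=27: can move to 23, which is L ⇒ W
n=28: moves to 27(W), 25(W), 24(W), 20(W); every one is W ⇒ L
Reading off the rows marked L gives the requested list; there are 9 such values of n.

0, 2, 7, 9, 14, 16, 21, 23, 28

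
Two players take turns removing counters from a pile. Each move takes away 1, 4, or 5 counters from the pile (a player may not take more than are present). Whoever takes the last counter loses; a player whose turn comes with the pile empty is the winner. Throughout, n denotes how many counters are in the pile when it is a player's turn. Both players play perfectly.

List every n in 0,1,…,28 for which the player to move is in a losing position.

Label each position W (a win for the player to move) or L (a loss). A position with no legal move is W; any other position is W exactly when some move reaches an L, and L when every move reaches a W.
n=0: no move; the opponent has just taken the last counter and therefore loses → W
n=1: L (sole option 0(W) is W)
n=2: W (go to 1, an L position)
n=3: L (sole option 2(W) is W)
n=4: W (go to 3, an L position)
n=5: W (go to 1, an L position)
n=6: W (go to 1, an L position)
n=7: W (go to 3, an L position)
n=8: W (go to 3, an L position)
n=9: L (options 8(W), 5(W), 4(W) are all W)
n=10: W (go to 9, an L position)
n=11: L (options 10(W), 7(W), 6(W) are all W)
n=12: W (go to 11, an L position)
n=13: W (go to 9, an L position)
n=14: W (go to 9, an L position)
n=15: W (go to 11, an L position)
n=16: W (go to 11, an L position)
n=17: L (options 16(W), 13(W), 12(W) are all W)
n=18: W (go to 17, an L position)
n=19: L (options 18(W), 15(W), 14(W) are all W)
n=20: W (go to 19, an L position)
n=21: W (go to 17, an L position)
n=22: W (go to 17, an L position)
n=23: W (go to 19, an L position)
n=24: W (go to 19, an L position)
n=25: L (options 24(W), 21(W), 20(W) are all W)
n=26: W (go to 25, an L position)
n=27: L (options 26(W), 23(W), 22(W) are all W)
n=28: W (go to 27, an L position)
Reading off the rows marked L gives the requested list; there are 8 such values of n.

1, 3, 9, 11, 17, 19, 25, 27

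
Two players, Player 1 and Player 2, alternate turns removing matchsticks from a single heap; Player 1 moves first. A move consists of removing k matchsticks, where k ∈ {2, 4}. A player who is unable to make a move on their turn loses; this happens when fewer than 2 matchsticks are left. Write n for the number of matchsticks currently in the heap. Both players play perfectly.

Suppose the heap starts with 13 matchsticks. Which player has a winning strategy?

Player 2 wins.

Label each position W (a win for the player to move) or L (a loss). A position with no legal move is L; any other position is W exactly when some move reaches an L, and L when every move reaches a W.
n=0: no move → L
n=1: no move → L
n=2: reaches L-position 0 → W
n=3: reaches L-position 1 → W
n=4: reaches L-position 0 → W
n=5: reaches L-position 1 → W
n=6: only reaches 4(W), 2(W), all W → L
n=7: only reaches 5(W), 3(W), all W → L
n=8: reaches L-position 6 → W
n=9: reaches L-position 7 → W
n=10: reaches L-position 6 → W
n=11: reaches L-position 7 → W
n=12: only reaches 10(W), 8(W), all W → L
n=13: only reaches 11(W), 9(W), all W → L
Every move from 13 reaches a W position, so the mover loses.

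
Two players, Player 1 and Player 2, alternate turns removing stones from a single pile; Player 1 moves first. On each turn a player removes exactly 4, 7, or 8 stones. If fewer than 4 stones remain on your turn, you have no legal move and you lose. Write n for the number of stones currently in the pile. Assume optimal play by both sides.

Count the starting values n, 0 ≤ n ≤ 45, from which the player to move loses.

Use the standard recursion: the mover loses at a terminal position; elsewhere, the mover wins exactly when some move hands the opponent an L position.
n=0: no move → L
n=1: no move → L
n=2: no move → L
n=3: no move → L
n=4: →0(L), so W
n=5: →1(L), so W
n=6: →2(L), so W
n=7: →3(L), so W
n=8: →1(L), so W
n=9: →2(L), so W
n=10: →3(L), so W
n=11: →3(L), so W
n=12: →8(W), 5(W), 4(W) — all W, so L
n=13: →9(W), 6(W), 5(W) — all W, so L
n=14: →10(W), 7(W), 6(W) — all W, so L
n=15: →11(W), 8(W), 7(W) — all W, so L
n=16: →12(L), so W
n=17: →13(L), so W
n=18: →14(L), so W
n=19: →15(L), so W
n=20: →13(L), so W
n=21: →14(L), so W
n=22: →15(L), so W
n=23: →15(L), so W
n=24: →20(W), 17(W), 16(W) — all W, so L
n=25: →21(W), 18(W), 17(W) — all W, so L
n=26: →22(W), 19(W), 18(W) — all W, so L
n=27: →23(W), 20(W), 19(W) — all W, so L
n=28: →24(L), so W
n=29: →25(L), so W
n=30: →26(L), so W
n=31: →27(L), so W
n=32: →25(L), so W
n=33: →26(L), so W
n=34: →27(L), so W
n=35: →27(L), so W
n=36: →32(W), 29(W), 28(W) — all W, so L
n=37: →33(W), 30(W), 29(W) — all W, so L
n=38: →34(W), 31(W), 30(W) — all W, so L
n=39: →35(W), 32(W), 31(W) — all W, so L
n=40: →36(L), so W
n=41: →37(L), so W
n=42: →38(L), so W
n=43: →39(L), so W
n=44: →37(L), so W
n=45: →38(L), so W
L entries with 0 ≤ n ≤ 45: n = 0, 1, 2, 3, 12, 13, 14, 15, 24, 25, 26, 27, 36, 37, 38, 39; that makes 16.

16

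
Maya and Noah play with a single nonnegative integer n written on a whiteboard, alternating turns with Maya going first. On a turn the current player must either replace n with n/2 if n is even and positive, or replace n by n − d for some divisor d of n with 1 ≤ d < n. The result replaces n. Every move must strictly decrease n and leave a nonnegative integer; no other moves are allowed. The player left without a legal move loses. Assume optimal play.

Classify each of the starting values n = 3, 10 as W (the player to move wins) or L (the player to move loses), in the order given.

3: L, 10: W

Build the W/L table. Terminal = L. A non-terminal position is W if it has a move to some L; otherwise it is L.
n=0: no move → L
n=1: no move → L
n=2: reaches L-position 1 → W
n=3: only reaches 2(W), which is W → L
n=4: reaches L-position 3 → W
n=5: only reaches 4(W), which is W → L
n=6: reaches L-position 3 → W
n=7: only reaches 6(W), which is W → L
n=8: reaches L-position 7 → W
n=9: only reaches 6(W), 8(W), all W → L
n=10: reaches L-position 5 → W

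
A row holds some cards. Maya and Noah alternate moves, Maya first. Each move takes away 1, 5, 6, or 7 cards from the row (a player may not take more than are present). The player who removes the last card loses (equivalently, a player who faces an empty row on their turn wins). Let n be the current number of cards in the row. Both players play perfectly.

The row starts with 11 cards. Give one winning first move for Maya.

Remove 6, leaving 5.

Build the W/L table. Terminal = W. A non-terminal position is W if it has a move to some L; otherwise it is L.
n=0: no move; the opponent has just taken the last card and therefore loses → W
n=1: only reaches 0(W), which is W → L
n=2: reaches L-position 1 → W
n=3: only reaches 2(W), which is W → L
n=4: reaches L-position 3 → W
n=5: only reaches 4(W), 0(W), all W → L
n=6: reaches L-position 5 → W
n=7: reaches L-position 1 → W
n=8: reaches L-position 3 → W
n=9: reaches L-position 3 → W
n=10: reaches L-position 5 → W
n=11: reaches L-position 5 → W
From 11, the L positions reachable in one move are: 5.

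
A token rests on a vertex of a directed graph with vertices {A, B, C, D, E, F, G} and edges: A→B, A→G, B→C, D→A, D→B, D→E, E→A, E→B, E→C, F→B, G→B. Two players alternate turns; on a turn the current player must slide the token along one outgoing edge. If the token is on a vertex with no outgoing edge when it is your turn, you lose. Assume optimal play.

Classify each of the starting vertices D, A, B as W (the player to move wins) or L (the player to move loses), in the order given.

D: L, A: W, B: W

Classify positions by backward induction: terminal positions (no move available) are L. From any other position, the mover wins iff some move reaches an L.
Every edge goes from a vertex to one that appears earlier in the order C, B, G, A, F, E, D, so processing vertices in that order labels each vertex after all of its successors.
C: no outgoing edge → L
B: reaches L-position C → W
G: only reaches B(W), which is W → L
A: reaches L-position G → W
F: only reaches B(W), which is W → L
E: reaches L-position C → W
D: only reaches E(W), A(W), B(W), all W → L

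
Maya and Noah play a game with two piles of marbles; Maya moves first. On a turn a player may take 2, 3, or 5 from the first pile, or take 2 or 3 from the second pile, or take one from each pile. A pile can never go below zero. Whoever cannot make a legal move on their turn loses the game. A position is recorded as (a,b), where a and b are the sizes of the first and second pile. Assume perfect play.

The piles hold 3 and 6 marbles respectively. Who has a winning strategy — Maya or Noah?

Work bottom-up. With no move the player to move loses. Otherwise the position is W if at least one move leads to an L position for the opponent, and L if every move leads to a W.
No move ever increases a pile, so every position that can arise here has a ≤ 3 and b ≤ 6; it is enough to label the cells with 0 ≤ a ≤ 3 and 0 ≤ b ≤ 6.
Every move lowers a or b (never raises either), so fill the grid row by row in increasing a, and left to right within a row: each cell's successors are then already labelled.
      b=0  b=1  b=2  b=3  b=4  b=5  b=6
a=0:    L    L    W    W    W    L    L
a=1:    L    W    W    W    L    L    W
a=2:    W    W    L    L    W    W    W
a=3:    W    W    L    W    W    W    W
Cells with no legal move (terminal, hence L): (0,0), (0,1), (1,0).
The remaining L cells, each justified by listing all of its moves:
(0,5): moves to (0,3)(W), (0,2)(W); every one is W ⇒ L
(0,6): moves to (0,4)(W), (0,3)(W); every one is W ⇒ L
(1,4): moves to (1,2)(W), (1,1)(W), (0,3)(W); every one is W ⇒ L
(1,5): moves to (1,3)(W), (1,2)(W), (0,4)(W); every one is W ⇒ L
(2,2): moves to (0,2)(W), (2,0)(W), (1,1)(W); every one is W ⇒ L
(2,3): moves to (0,3)(W), (2,1)(W), (2,0)(W), (1,2)(W); every one is W ⇒ L
(3,2): moves to (1,2)(W), (0,2)(W), (3,0)(W), (2,1)(W); every one is W ⇒ L
Every other cell has at least one move into one of the L cells above, so it is W.
The starting position (3,6) is W: Maya should move to (0,6), handing over an L position.

Maya wins.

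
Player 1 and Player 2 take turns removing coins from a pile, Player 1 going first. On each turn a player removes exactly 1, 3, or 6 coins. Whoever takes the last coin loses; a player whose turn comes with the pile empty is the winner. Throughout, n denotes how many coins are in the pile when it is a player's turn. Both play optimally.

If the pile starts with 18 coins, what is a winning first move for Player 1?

Remove 6, leaving 12.

Classify positions by backward induction: terminal positions (no move available) are W. From any other position, the mover wins iff some move reaches an L.
n=0: no move; the opponent has just taken the last coin and therefore loses → W
n=1: →0(W) only, which is W, so L
n=2: →1(L), so W
n=3: →2(W), 0(W) — all W, so L
n=4: →3(L), so W
n=5: →4(W), 2(W) — all W, so L
n=6: →5(L), so W
n=7: →1(L), so W
n=8: →5(L), so W
n=9: →3(L), so W
n=10: →9(W), 7(W), 4(W) — all W, so L
n=11: →10(L), so W
n=12: →11(W), 9(W), 6(W) — all W, so L
n=13: →12(L), so W
n=14: →13(W), 11(W), 8(W) — all W, so L
n=15: →14(L), so W
n=16: →10(L), so W
n=17: →14(L), so W
n=18: →12(L), so W
From 18, the L positions reachable in one move are: 12.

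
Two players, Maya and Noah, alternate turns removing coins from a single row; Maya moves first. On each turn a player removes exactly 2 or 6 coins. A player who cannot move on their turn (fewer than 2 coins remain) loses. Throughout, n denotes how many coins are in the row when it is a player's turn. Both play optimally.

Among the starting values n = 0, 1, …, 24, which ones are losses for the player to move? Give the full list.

Work bottom-up. With no move the player to move loses. Otherwise the position is W if at least one move leads to an L position for the opponent, and L if every move leads to a W.
n=0: no move → L
n=1: no move → L
n=2: can move to 0, which is L ⇒ W
n=3: can move to 1, which is L ⇒ W
n=4: the only move is to 2(W), a W ⇒ L
n=5: the only move is to 3(W), a W ⇒ L
n=6: can move to 4, which is L ⇒ W
n=7: can move to 5, which is L ⇒ W
n=8: moves to 6(W), 2(W); every one is W ⇒ L
n=9: moves to 7(W), 3(W); every one is W ⇒ L
n=10: can move to 8, which is L ⇒ W
n=11: can move to 9, which is L ⇒ W
n=12: moves to 10(W), 6(W); every one is W ⇒ L
n=13: moves to 11(W), 7(W); every one is W ⇒ L
n=14: can move to 12, which is L ⇒ W
n=15: can move to 13, which is L ⇒ W
n=16: moves to 14(W), 10(W); every one is W ⇒ L
n=17: moves to 15(W), 11(W); every one is W ⇒ L
n=18: can move to 16, which is L ⇒ W
n=19: can move to 17, which is L ⇒ W
n=20: moves to 18(W), 14(W); every one is W ⇒ L
n=21: moves to 19(W), 15(W); every one is W ⇒ L
n=22: can move to 20, which is L ⇒ W
n=23: can move to 21, which is L ⇒ W
n=24: moves to 22(W), 18(W); every one is W ⇒ L
The losing starting values of n are exactly the entries labelled L in this table (13 of them).

0, 1, 4, 5, 8, 9, 12, 13, 16, 17, 20, 21, 24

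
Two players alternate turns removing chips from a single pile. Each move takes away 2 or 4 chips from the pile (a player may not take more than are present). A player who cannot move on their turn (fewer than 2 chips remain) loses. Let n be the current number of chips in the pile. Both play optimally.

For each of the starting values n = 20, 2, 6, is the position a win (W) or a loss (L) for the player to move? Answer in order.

Work bottom-up. With no move the player to move loses. Otherwise the position is W if at least one move leads to an L position for the opponent, and L if every move leads to a W.
n=0: no move → L
n=1: no move → L
n=2: can move to 0, which is L ⇒ W
n=3: can move to 1, which is L ⇒ W
n=4: can move to 0, which is L ⇒ W
n=5: can move to 1, which is L ⇒ W
n=6: moves to 4(W), 2(W); every one is W ⇒ L
n=7: moves to 5(W), 3(W); every one is W ⇒ L
n=8: can move to 6, which is L ⇒ W
n=9: can move to 7, which is L ⇒ W
n=10: can move to 6, which is L ⇒ W
n=11: can move to 7, which is L ⇒ W
n=12: moves to 10(W), 8(W); every one is W ⇒ L
n=13: moves to 11(W), 9(W); every one is W ⇒ L
n=14: can move to 12, which is L ⇒ W
n=15: can move to 13, which is L ⇒ W
n=16: can move to 12, which is L ⇒ W
n=17: can move to 13, which is L ⇒ W
n=18: moves to 16(W), 14(W); every one is W ⇒ L
n=19: moves to 17(W), 15(W); every one is W ⇒ L
n=20: can move to 18, which is L ⇒ W

20: W, 2: W, 6: L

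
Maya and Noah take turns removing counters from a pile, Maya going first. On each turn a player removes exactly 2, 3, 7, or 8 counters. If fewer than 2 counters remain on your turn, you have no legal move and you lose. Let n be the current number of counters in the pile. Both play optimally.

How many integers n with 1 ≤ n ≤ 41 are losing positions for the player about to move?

17

Build the W/L table. Terminal = L. A non-terminal position is W if it has a move to some L; otherwise it is L.
n=0: no move → L
n=1: no move → L
n=2: reaches L-position 0 → W
n=3: reaches L-position 1 → W
n=4: reaches L-position 1 → W
n=5: only reaches 3(W), 2(W), all W → L
n=6: only reaches 4(W), 3(W), all W → L
n=7: reaches L-position 5 → W
n=8: reaches L-position 6 → W
n=9: reaches L-position 6 → W
n=10: only reaches 8(W), 7(W), 3(W), 2(W), all W → L
n=11: only reaches 9(W), 8(W), 4(W), 3(W), all W → L
n=12: reaches L-position 10 → W
n=13: reaches L-position 11 → W
n=14: reaches L-position 11 → W
n=15: only reaches 13(W), 12(W), 8(W), 7(W), all W → L
n=16: only reaches 14(W), 13(W), 9(W), 8(W), all W → L
n=17: reaches L-position 15 → W
n=18: reaches L-position 16 → W
n=19: reaches L-position 16 → W
n=20: only reaches 18(W), 17(W), 13(W), 12(W), all W → L
n=21: only reaches 19(W), 18(W), 14(W), 13(W), all W → L
n=22: reaches L-position 20 → W
n=23: reaches L-position 21 → W
n=24: reaches L-position 21 → W
n=25: only reaches 23(W), 22(W), 18(W), 17(W), all W → L
n=26: only reaches 24(W), 23(W), 19(W), 18(W), all W → L
n=27: reaches L-position 25 → W
n=28: reaches L-position 26 → W
n=29: reaches L-position 26 → W
n=30: only reaches 28(W), 27(W), 23(W), 22(W), all W → L
n=31: only reaches 29(W), 28(W), 24(W), 23(W), all W → L
n=32: reaches L-position 30 → W
n=33: reaches L-position 31 → W
n=34: reaches L-position 31 → W
n=35: only reaches 33(W), 32(W), 28(W), 27(W), all W → L
n=36: only reaches 34(W), 33(W), 29(W), 28(W), all W → L
n=37: reaches L-position 35 → W
n=38: reaches L-position 36 → W
n=39: reaches L-position 36 → W
n=40: only reaches 38(W), 37(W), 33(W), 32(W), all W → L
n=41: only reaches 39(W), 38(W), 34(W), 33(W), all W → L
L entries with 1 ≤ n ≤ 41 (n=0 is outside the asked range and is not counted): n = 1, 5, 6, 10, 11, 15, 16, 20, 21, 25, 26, 30, 31, 35, 36, 40, 41; that makes 17.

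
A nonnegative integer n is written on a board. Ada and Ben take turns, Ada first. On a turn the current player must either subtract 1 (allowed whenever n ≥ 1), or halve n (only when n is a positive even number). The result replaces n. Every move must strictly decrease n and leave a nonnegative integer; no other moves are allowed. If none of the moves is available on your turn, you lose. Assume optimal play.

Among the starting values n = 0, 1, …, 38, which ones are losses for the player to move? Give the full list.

Label each position W (a win for the player to move) or L (a loss). A position with no legal move is L; any other position is W exactly when some move reaches an L, and L when every move reaches a W.
n=0: no move → L
n=1: →0(L), so W
n=2: →1(W) only, which is W, so L
n=3: →2(L), so W
n=4: →2(L), so W
n=5: →4(W) only, which is W, so L
n=6: →5(L), so W
n=7: →6(W) only, which is W, so L
n=8: →7(L), so W
n=9: →8(W) only, which is W, so L
n=10: →5(L), so W
n=11: →10(W) only, which is W, so L
n=12: →11(L), so W
n=13: →12(W) only, which is W, so L
n=14: →7(L), so W
n=15: →14(W) only, which is W, so L
n=16: →15(L), so W
n=17: →16(W) only, which is W, so L
n=18: →9(L), so W
n=19: →18(W) only, which is W, so L
n=20: →19(L), so W
n=21: →20(W) only, which is W, so L
n=22: →11(L), so W
n=23: →22(W) only, which is W, so L
n=24: →23(L), so W
n=25: →24(W) only, which is W, so L
n=26: →13(L), so W
n=27: →26(W) only, which is W, so L
n=28: →27(L), so W
n=29: →28(W) only, which is W, so L
n=30: →15(L), so W
n=31: →30(W) only, which is W, so L
n=32: →31(L), so W
n=33: →32(W) only, which is W, so L
n=34: →17(L), so W
n=35: →34(W) only, which is W, so L
n=36: →35(L), so W
n=37: →36(W) only, which is W, so L
n=38: →19(L), so W
Reading off the rows marked L gives the requested list; there are 19 such values of n.

0, 2, 5, 7, 9, 11, 13, 15, 17, 19, 21, 23, 25, 27, 29, 31, 33, 35, 37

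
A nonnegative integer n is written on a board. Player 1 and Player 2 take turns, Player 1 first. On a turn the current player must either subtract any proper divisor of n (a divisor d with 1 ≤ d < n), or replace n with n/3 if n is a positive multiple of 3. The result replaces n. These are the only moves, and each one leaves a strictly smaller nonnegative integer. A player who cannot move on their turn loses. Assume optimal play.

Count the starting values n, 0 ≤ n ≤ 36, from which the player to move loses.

Use the standard recursion: the mover loses at a terminal position; elsewhere, the mover wins exactly when some move hands the opponent an L position.
n=0: no move → L
n=1: no move → L
n=2: reaches L-position 1 → W
n=3: reaches L-position 1 → W
n=4: only reaches 2(W), 3(W), all W → L
n=5: reaches L-position 4 → W
n=6: reaches L-position 4 → W
n=7: only reaches 6(W), which is W → L
n=8: reaches L-position 4 → W
n=9: only reaches 3(W), 6(W), 8(W), all W → L
n=10: reaches L-position 9 → W
n=11: only reaches 10(W), which is W → L
n=12: reaches L-position 4 → W
n=13: only reaches 12(W), which is W → L
n=14: reaches L-position 7 → W
n=15: only reaches 5(W), 10(W), 12(W), 14(W), all W → L
n=16: reaches L-position 15 → W
n=17: only reaches 16(W), which is W → L
n=18: reaches L-position 9 → W
n=19: only reaches 18(W), which is W → L
n=20: reaches L-position 15 → W
n=21: reaches L-position 7 → W
n=22: reaches L-position 11 → W
n=23: only reaches 22(W), which is W → L
n=24: reaches L-position 23 → W
n=25: only reaches 20(W), 24(W), all W → L
n=26: reaches L-position 13 → W
n=27: reaches L-position 9 → W
n=28: only reaches 14(W), 21(W), 24(W), 26(W), 27(W), all W → L
n=29: reaches L-position 28 → W
n=30: reaches L-position 15 → W
n=31: only reaches 30(W), which is W → L
n=32: reaches L-position 28 → W
n=33: reaches L-position 11 → W
n=34: reaches L-position 17 → W
n=35: reaches L-position 28 → W
n=36: only reaches 12(W), 18(W), 24(W), 27(W), 30(W), 32(W), 33(W), 34(W), 35(W), all W → L
L entries with 0 ≤ n ≤ 36: n = 0, 1, 4, 7, 9, 11, 13, 15, 17, 19, 23, 25, 28, 31, 36; that makes 15.

15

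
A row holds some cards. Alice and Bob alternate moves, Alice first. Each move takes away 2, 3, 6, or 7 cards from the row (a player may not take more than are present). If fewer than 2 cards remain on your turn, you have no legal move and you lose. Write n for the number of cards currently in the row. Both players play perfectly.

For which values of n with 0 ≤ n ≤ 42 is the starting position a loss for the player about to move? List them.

0, 1, 5, 9, 10, 14, 18, 19, 23, 27, 28, 32, 36, 37, 41

Positions with no move are L. A position that does have a move is losing for the player to move precisely when every available move leads to a winning position for the opponent. Fill in the labels:
n=0: no move → L
n=1: no move → L
n=2: W (go to 0, an L position)
n=3: W (go to 1, an L position)
n=4: W (go to 1, an L position)
n=5: L (options 3(W), 2(W) are all W)
n=6: W (go to 0, an L position)
n=7: W (go to 5, an L position)
n=8: W (go to 5, an L position)
n=9: L (options 7(W), 6(W), 3(W), 2(W) are all W)
n=10: L (options 8(W), 7(W), 4(W), 3(W) are all W)
n=11: W (go to 9, an L position)
n=12: W (go to 10, an L position)
n=13: W (go to 10, an L position)
n=14: L (options 12(W), 11(W), 8(W), 7(W) are all W)
n=15: W (go to 9, an L position)
n=16: W (go to 14, an L position)
n=17: W (go to 14, an L position)
n=18: L (options 16(W), 15(W), 12(W), 11(W) are all W)
n=19: L (options 17(W), 16(W), 13(W), 12(W) are all W)
n=20: W (go to 18, an L position)
n=21: W (go to 19, an L position)
n=22: W (go to 19, an L position)
n=23: L (options 21(W), 20(W), 17(W), 16(W) are all W)
n=24: W (go to 18, an L position)
n=25: W (go to 23, an L position)
n=26: W (go to 23, an L position)
n=27: L (options 25(W), 24(W), 21(W), 20(W) are all W)
n=28: L (options 26(W), 25(W), 22(W), 21(W) are all W)
n=29: W (go to 27, an L position)
n=30: W (go to 28, an L position)
n=31: W (go to 28, an L position)
n=32: L (options 30(W), 29(W), 26(W), 25(W) are all W)
n=33: W (go to 27, an L position)
n=34: W (go to 32, an L position)
n=35: W (go to 32, an L position)
n=36: L (options 34(W), 33(W), 30(W), 29(W) are all W)
n=37: L (options 35(W), 34(W), 31(W), 30(W) are all W)
n=38: W (go to 36, an L position)
n=39: W (go to 37, an L position)
n=40: W (go to 37, an L position)
n=41: L (options 39(W), 38(W), 35(W), 34(W) are all W)
n=42: W (go to 36, an L position)
Reading off the rows marked L gives the requested list; there are 15 such values of n.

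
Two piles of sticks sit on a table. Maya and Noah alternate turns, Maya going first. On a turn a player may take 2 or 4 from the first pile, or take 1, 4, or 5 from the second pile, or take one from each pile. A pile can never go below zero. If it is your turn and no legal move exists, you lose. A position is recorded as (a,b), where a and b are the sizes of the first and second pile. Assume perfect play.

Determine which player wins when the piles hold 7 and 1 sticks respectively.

Use the standard recursion: the mover loses at a terminal position; elsewhere, the mover wins exactly when some move hands the opponent an L position.
No move ever increases a pile, so every position that can arise here has a ≤ 7 and b ≤ 1; it is enough to label the cells with 0 ≤ a ≤ 7 and 0 ≤ b ≤ 1.
Every move lowers a or b (never raises either), so fill the grid row by row in increasing a, and left to right within a row: each cell's successors are then already labelled.
      b=0  b=1
a=0:    L    W
a=1:    L    W
a=2:    W    W
a=3:    W    L
a=4:    W    L
a=5:    W    W
a=6:    L    W
a=7:    L    W
Cells with no legal move (terminal, hence L): (0,0), (1,0).
The remaining L cells, each justified by listing all of its moves:
(3,1): moves to (1,1)(W), (3,0)(W), (2,0)(W); every one is W ⇒ L
(4,1): moves to (2,1)(W), (0,1)(W), (4,0)(W), (3,0)(W); every one is W ⇒ L
(6,0): moves to (4,0)(W), (2,0)(W); every one is W ⇒ L
(7,0): moves to (5,0)(W), (3,0)(W); every one is W ⇒ L
Every other cell has at least one move into one of the L cells above, so it is W.
The starting position (7,1) is W: Maya should move to (3,1), handing over an L position.

Maya wins.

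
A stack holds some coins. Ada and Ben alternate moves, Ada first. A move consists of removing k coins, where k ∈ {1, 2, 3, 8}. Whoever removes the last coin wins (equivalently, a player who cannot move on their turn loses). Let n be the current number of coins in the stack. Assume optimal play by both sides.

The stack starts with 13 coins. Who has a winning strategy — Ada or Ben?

Classify positions by backward induction: terminal positions (no move available) are L. From any other position, the mover wins iff some move reaches an L.
n=0: no move → L
n=1: →0(L), so W
n=2: →0(L), so W
n=3: →0(L), so W
n=4: →3(W), 2(W), 1(W) — all W, so L
n=5: →4(L), so W
n=6: →4(L), so W
n=7: →4(L), so W
n=8: →0(L), so W
n=9: →8(W), 7(W), 6(W), 1(W) — all W, so L
n=10: →9(L), so W
n=11: →9(L), so W
n=12: →9(L), so W
n=13: →12(W), 11(W), 10(W), 5(W) — all W, so L
Every move from 13 reaches a W position, so the mover loses.

Ben wins.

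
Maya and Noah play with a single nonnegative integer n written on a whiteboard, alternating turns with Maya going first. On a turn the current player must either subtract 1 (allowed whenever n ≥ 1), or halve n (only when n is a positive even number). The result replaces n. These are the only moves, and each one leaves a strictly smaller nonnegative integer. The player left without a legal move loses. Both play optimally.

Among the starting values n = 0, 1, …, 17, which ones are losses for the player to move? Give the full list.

0, 2, 5, 7, 9, 11, 13, 15, 17

Use the standard recursion: the mover loses at a terminal position; elsewhere, the mover wins exactly when some move hands the opponent an L position.
n=0: no move → L
n=1: can move to 0, which is L ⇒ W
n=2: the only move is to 1(W), a W ⇒ L
n=3: can move to 2, which is L ⇒ W
n=4: can move to 2, which is L ⇒ W
n=5: the only move is to 4(W), a W ⇒ L
n=6: can move to 5, which is L ⇒ W
n=7: the only move is to 6(W), a W ⇒ L
n=8: can move to 7, which is L ⇒ W
n=9: the only move is to 8(W), a W ⇒ L
n=10: can move to 5, which is L ⇒ W
n=11: the only move is to 10(W), a W ⇒ L
n=12: can move to 11, which is L ⇒ W
n=13: the only move is to 12(W), a W ⇒ L
n=14: can move to 7, which is L ⇒ W
n=15: the only move is to 14(W), a W ⇒ L
n=16: can move to 15, which is L ⇒ W
n=17: the only move is to 16(W), a W ⇒ L
Reading off the rows marked L gives the requested list; there are 9 such values of n.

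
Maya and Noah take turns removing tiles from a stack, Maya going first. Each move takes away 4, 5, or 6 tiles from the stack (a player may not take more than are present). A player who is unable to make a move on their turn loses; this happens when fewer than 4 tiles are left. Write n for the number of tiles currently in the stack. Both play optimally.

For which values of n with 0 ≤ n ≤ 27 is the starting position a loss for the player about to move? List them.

Classify positions by backward induction: terminal positions (no move available) are L. From any other position, the mover wins iff some move reaches an L.
n=0: no move → L
n=1: no move → L
n=2: no move → L
n=3: no move → L
n=4: W (go to 0, an L position)
n=5: W (go to 1, an L position)
n=6: W (go to 2, an L position)
n=7: W (go to 3, an L position)
n=8: W (go to 3, an L position)
n=9: W (go to 3, an L position)
n=10: L (options 6(W), 5(W), 4(W) are all W)
n=11: L (options 7(W), 6(W), 5(W) are all W)
n=12: L (options 8(W), 7(W), 6(W) are all W)
n=13: L (options 9(W), 8(W), 7(W) are all W)
n=14: W (go to 10, an L position)
n=15: W (go to 11, an L position)
n=16: W (go to 12, an L position)
n=17: W (go to 13, an L position)
n=18: W (go to 13, an L position)
n=19: W (go to 13, an L position)
n=20: L (options 16(W), 15(W), 14(W) are all W)
n=21: L (options 17(W), 16(W), 15(W) are all W)
n=22: L (options 18(W), 17(W), 16(W) are all W)
n=23: L (options 19(W), 18(W), 17(W) are all W)
n=24: W (go to 20, an L position)
n=25: W (go to 21, an L position)
n=26: W (go to 22, an L position)
n=27: W (go to 23, an L position)
Reading off the rows marked L gives the requested list; there are 12 such values of n.

0, 1, 2, 3, 10, 11, 12, 13, 20, 21, 22, 23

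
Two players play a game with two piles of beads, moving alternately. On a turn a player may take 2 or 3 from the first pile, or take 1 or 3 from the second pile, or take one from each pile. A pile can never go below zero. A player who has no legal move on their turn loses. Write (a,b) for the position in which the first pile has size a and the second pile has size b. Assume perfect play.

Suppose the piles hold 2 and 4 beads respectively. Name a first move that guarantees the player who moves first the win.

Work bottom-up. With no move the player to move loses. Otherwise the position is W if at least one move leads to an L position for the opponent, and L if every move leads to a W.
No move ever increases a pile, so every position that can arise here has a ≤ 2 and b ≤ 4; it is enough to label the cells with 0 ≤ a ≤ 2 and 0 ≤ b ≤ 4.
Every move lowers a or b (never raises either), so fill the grid row by row in increasing a, and left to right within a row: each cell's successors are then already labelled.
      b=0  b=1  b=2  b=3  b=4
a=0:    L    W    L    W    L
a=1:    L    W    L    W    L
a=2:    W    W    W    W    W
Cells with no legal move (terminal, hence L): (0,0), (1,0).
The remaining L cells, each justified by listing all of its moves:
(0,2): the only move is to (0,1)(W), a W ⇒ L
(0,4): moves to (0,3)(W), (0,1)(W); every one is W ⇒ L
(1,2): moves to (1,1)(W), (0,1)(W); every one is W ⇒ L
(1,4): moves to (1,3)(W), (1,1)(W), (0,3)(W); every one is W ⇒ L
Every other cell has at least one move into one of the L cells above, so it is W.
From (2,4), the L positions reachable in one move are: (0,4).

Move to (0,4).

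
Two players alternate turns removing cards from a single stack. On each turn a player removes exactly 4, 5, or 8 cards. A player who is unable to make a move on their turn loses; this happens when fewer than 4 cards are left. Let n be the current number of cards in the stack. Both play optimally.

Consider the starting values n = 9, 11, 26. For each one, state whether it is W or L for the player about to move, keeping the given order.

Build the W/L table. Terminal = L. A non-terminal position is W if it has a move to some L; otherwise it is L.
n=0: no move → L
n=1: no move → L
n=2: no move → L
n=3: no move → L
n=4: →0(L), so W
n=5: →1(L), so W
n=6: →2(L), so W
n=7: →3(L), so W
n=8: →3(L), so W
n=9: →1(L), so W
n=10: →2(L), so W
n=11: →3(L), so W
n=12: →8(W), 7(W), 4(W) — all W, so L
n=13: →9(W), 8(W), 5(W) — all W, so L
n=14: →10(W), 9(W), 6(W) — all W, so L
n=15: →11(W), 10(W), 7(W) — all W, so L
n=16: →12(L), so W
n=17: →13(L), so W
n=18: →14(L), so W
n=19: →15(L), so W
n=20: →15(L), so W
n=21: →13(L), so W
n=22: →14(L), so W
n=23: →15(L), so W
n=24: →20(W), 19(W), 16(W) — all W, so L
n=25: →21(W), 20(W), 17(W) — all W, so L
n=26: →22(W), 21(W), 18(W) — all W, so L

9: W, 11: W, 26: L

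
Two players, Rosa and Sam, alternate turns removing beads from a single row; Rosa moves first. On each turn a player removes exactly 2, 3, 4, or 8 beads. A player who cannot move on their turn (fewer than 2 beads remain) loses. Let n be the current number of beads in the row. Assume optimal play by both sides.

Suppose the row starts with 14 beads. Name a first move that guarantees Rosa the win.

Remove 2, leaving 12.

Use the standard recursion: the mover loses at a terminal position; elsewhere, the mover wins exactly when some move hands the opponent an L position.
n=0: no move → L
n=1: no move → L
n=2: reaches L-position 0 → W
n=3: reaches L-position 1 → W
n=4: reaches L-position 1 → W
n=5: reaches L-position 1 → W
n=6: only reaches 4(W), 3(W), 2(W), all W → L
n=7: only reaches 5(W), 4(W), 3(W), all W → L
n=8: reaches L-position 6 → W
n=9: reaches L-position 7 → W
n=10: reaches L-position 7 → W
n=11: reaches L-position 7 → W
n=12: only reaches 10(W), 9(W), 8(W), 4(W), all W → L
n=13: only reaches 11(W), 10(W), 9(W), 5(W), all W → L
n=14: reaches L-position 12 → W
From 14, the L positions reachable in one move are: 12, 6. Any move reaching one of these is winning.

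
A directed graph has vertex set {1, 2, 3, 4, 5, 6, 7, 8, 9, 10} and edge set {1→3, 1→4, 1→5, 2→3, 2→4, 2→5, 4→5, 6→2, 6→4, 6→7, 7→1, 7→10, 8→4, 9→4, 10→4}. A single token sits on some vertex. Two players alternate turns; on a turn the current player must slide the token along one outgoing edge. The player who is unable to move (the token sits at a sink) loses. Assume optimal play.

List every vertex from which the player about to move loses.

Work bottom-up. With no move the player to move loses. Otherwise the position is W if at least one move leads to an L position for the opponent, and L if every move leads to a W.
Every edge goes from a vertex to one that appears earlier in the order 5, 3, 4, 2, 8, 1, 9, 10, 7, 6, so processing vertices in that order labels each vertex after all of its successors.
5: no outgoing edge → L
3: no outgoing edge → L
4: W (go to 5, an L position)
2: W (go to 3, an L position)
8: L (sole option 4(W) is W)
1: W (go to 3, an L position)
9: L (sole option 4(W) is W)
10: L (sole option 4(W) is W)
7: W (go to 10, an L position)
6: L (options 7(W), 2(W), 4(W) are all W)
Reading off the rows marked L gives the requested list; there are 6 such vertices.

3, 5, 6, 8, 9, 10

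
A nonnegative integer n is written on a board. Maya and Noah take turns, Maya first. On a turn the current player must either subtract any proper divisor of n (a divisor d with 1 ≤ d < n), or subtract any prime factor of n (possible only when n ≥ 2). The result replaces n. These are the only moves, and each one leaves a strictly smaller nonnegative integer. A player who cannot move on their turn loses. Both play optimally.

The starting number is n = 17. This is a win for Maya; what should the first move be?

Work bottom-up. With no move the player to move loses. Otherwise the position is W if at least one move leads to an L position for the opponent, and L if every move leads to a W.
n=0: no move → L
n=1: no move → L
n=2: W (go to 0, an L position)
n=3: W (go to 0, an L position)
n=4: L (options 2(W), 3(W) are all W)
n=5: W (go to 0, an L position)
n=6: W (go to 4, an L position)
n=7: W (go to 0, an L position)
n=8: W (go to 4, an L position)
n=9: L (options 6(W), 8(W) are all W)
n=10: W (go to 9, an L position)
n=11: W (go to 0, an L position)
n=12: W (go to 9, an L position)
n=13: W (go to 0, an L position)
n=14: L (options 7(W), 12(W), 13(W) are all W)
n=15: W (go to 14, an L position)
n=16: W (go to 14, an L position)
n=17: W (go to 0, an L position)
From 17, the L positions reachable in one move are: 0.

Move to 0.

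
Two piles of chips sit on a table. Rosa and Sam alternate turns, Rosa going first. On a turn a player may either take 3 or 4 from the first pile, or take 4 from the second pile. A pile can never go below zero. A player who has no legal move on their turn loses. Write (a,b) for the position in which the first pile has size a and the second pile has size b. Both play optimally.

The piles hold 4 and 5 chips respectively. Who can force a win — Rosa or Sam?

Sam wins.

Label each position W (a win for the player to move) or L (a loss). A position with no legal move is L; any other position is W exactly when some move reaches an L, and L when every move reaches a W.
No move ever increases a pile, so every position that can arise here has a ≤ 4 and b ≤ 5; it is enough to label the cells with 0 ≤ a ≤ 4 and 0 ≤ b ≤ 5.
Every move lowers a or b (never raises either), so fill the grid row by row in increasing a, and left to right within a row: each cell's successors are then already labelled.
      b=0  b=1  b=2  b=3  b=4  b=5
a=0:    L    L    L    L    W    W
a=1:    L    L    L    L    W    W
a=2:    L    L    L    L    W    W
a=3:    W    W    W    W    L    L
a=4:    W    W    W    W    L    L
Cells with no legal move (terminal, hence L): (0,0), (0,1), (0,2), (0,3), (1,0), (1,1), (1,2), (1,3), (2,0), (2,1), (2,2), (2,3).
The remaining L cells, each justified by listing all of its moves:
(3,4): →(0,4)(W), (3,0)(W) — all W, so L
(3,5): →(0,5)(W), (3,1)(W) — all W, so L
(4,4): →(1,4)(W), (0,4)(W), (4,0)(W) — all W, so L
(4,5): →(1,5)(W), (0,5)(W), (4,1)(W) — all W, so L
Every other cell has at least one move into one of the L cells above, so it is W.
Every move from (4,5) reaches a W position, so the mover loses.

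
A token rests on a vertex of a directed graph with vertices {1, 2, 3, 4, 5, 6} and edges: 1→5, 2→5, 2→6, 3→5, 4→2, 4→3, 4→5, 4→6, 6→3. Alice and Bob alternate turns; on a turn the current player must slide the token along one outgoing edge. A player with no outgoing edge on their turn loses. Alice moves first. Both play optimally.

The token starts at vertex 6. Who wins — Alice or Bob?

Bob wins.

Use the standard recursion: the mover loses at a terminal position; elsewhere, the mover wins exactly when some move hands the opponent an L position.
Every edge goes from a vertex to one that appears earlier in the order 5, 1, 3, 6, 2, 4, so processing vertices in that order labels each vertex after all of its successors.
5: no outgoing edge → L
1: can move to 5, which is L ⇒ W
3: can move to 5, which is L ⇒ W
6: the only move is to 3(W), a W ⇒ L
2: can move to 6, which is L ⇒ W
4: can move to 6, which is L ⇒ W
The starting position 6 is L: whatever Alice does, the opponent receives a W position.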